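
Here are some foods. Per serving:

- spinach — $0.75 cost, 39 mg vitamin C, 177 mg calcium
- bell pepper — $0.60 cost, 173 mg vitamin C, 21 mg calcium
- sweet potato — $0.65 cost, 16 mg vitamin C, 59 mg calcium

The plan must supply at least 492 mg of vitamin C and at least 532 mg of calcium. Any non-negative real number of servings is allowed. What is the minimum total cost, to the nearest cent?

$3.39

With two linear requirements the optimum uses one or two foods; enumerate the corners.
spinach only: max(492/39, 532/177) = 12.62 servings → $9.46.
bell pepper only: max(492/173, 532/21) = 25.33 servings → $15.20.
sweet potato only: max(492/16, 532/59) = 30.75 servings → $19.99.
spinach + bell pepper with both tight: 2.742 servings and 2.226 servings → $3.39.
spinach + sweet potato with both targets exact would need a negative amount; discard.
bell pepper + sweet potato with both tight: 2.078 servings and 8.277 servings → $6.63.
The minimum over all feasible corners is $3.39.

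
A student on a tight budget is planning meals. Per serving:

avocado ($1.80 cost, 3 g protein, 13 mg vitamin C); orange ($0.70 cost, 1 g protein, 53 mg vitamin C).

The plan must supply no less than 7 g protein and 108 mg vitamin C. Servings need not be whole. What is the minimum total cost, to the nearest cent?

An LP optimum is at a vertex; with two nutrient constraints at most two foods are used. Check each candidate.
avocado only: max(7/3, 108/13) = 8.308 servings → $14.95.
orange only: max(7/1, 108/53) = 7 servings → $4.90.
avocado + orange with both tight: 1.801 servings and 1.596 servings → $4.36.
So the least-cost plan costs $4.36.

$4.36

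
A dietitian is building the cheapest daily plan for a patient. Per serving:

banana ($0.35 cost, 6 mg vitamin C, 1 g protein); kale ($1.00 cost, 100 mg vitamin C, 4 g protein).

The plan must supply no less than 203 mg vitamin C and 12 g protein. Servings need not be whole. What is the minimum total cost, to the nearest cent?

banana only: max(203/6, 12/1) = 33.83 servings → $11.84.
kale only: max(203/100, 12/4) = 3 servings → $3.00.
banana + kale with both tight: 5.105 servings and 1.724 servings → $3.51.
Cheapest feasible corner: $3.00.

$3.00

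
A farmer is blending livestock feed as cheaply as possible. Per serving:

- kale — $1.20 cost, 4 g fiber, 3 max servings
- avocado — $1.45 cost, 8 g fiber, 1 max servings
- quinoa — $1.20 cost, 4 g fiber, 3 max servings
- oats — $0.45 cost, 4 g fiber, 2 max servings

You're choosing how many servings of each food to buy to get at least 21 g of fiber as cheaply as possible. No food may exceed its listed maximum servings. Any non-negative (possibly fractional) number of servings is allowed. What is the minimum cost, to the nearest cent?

Cost per g of fiber: oats $0.1125, avocado $0.1812, kale $0.3000, quinoa $0.3000.
Take 2 servings of oats: +8.0 g fiber for $0.90 (total $0.90, still need 13.0 g).
Take 1 serving of avocado: +8.0 g fiber for $1.45 (total $2.35, still need 5.0 g).
Take 1.25 servings of kale: +5.0 g fiber for $1.50 (total $3.85, still need 0.0 g).
Greedy by cheapest-per-g is optimal for a single linear constraint, so the minimum cost is $3.85.

$3.85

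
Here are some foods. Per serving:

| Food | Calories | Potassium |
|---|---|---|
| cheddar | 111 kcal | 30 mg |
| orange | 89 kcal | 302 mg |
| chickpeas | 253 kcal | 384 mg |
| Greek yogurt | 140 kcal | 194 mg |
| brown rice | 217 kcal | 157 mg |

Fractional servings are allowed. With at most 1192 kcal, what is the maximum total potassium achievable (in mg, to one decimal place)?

4044.8 mg

Potassium per kcal: orange 3.393, chickpeas 1.518, Greek yogurt 1.386, brown rice 0.7235, cheddar 0.2703.
With no serving limits, spend the whole calories allowance on orange: 1192 kcal / 89 kcal × 302 mg = 4044.8 mg.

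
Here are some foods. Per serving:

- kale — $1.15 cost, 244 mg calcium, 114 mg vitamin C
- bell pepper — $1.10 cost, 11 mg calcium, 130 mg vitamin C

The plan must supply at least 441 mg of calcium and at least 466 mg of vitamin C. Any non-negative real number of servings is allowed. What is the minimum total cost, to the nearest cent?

$4.26

Minimising a linear cost over {calcium ≥ 441, vitamin C ≥ 466, servings ≥ 0} — the optimum is at a vertex, using one or two foods.
kale only: max(441/244, 466/114) = 4.088 servings → $4.70.
bell pepper only: max(441/11, 466/130) = 40.09 servings → $44.10.
kale + bell pepper with both tight: 1.714 servings and 2.082 servings → $4.26.
The minimum over all feasible corners is $4.26.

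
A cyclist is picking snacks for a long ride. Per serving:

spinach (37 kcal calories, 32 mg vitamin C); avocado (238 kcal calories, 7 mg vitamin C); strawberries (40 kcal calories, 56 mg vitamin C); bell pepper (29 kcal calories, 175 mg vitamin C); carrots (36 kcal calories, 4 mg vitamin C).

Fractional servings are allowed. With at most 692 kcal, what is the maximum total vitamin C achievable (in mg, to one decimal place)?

Vitamin C per kcal: bell pepper 6.034, strawberries 1.4, spinach 0.8649, carrots 0.1111, avocado 0.02941.
With no serving limits, spend the whole calories allowance on bell pepper: 692 kcal / 29 kcal × 175 mg = 4175.9 mg.

4175.9 mg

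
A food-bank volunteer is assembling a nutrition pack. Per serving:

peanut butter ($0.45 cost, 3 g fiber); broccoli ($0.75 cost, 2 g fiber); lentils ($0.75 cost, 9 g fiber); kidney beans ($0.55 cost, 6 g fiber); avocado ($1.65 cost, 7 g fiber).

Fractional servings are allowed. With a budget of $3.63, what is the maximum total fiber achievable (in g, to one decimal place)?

43.6 g

Fiber per dollar: lentils 12, kidney beans 10.91, peanut butter 6.667, avocado 4.242, broccoli 2.667.
With no serving limits, spend the whole cost allowance on lentils: $3.63 / $0.75 × 9 g = 43.6 g.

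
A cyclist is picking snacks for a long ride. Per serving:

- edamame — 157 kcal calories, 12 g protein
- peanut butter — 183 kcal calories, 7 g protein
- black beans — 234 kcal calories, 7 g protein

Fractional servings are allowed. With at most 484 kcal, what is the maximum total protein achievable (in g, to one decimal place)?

Protein per kcal: edamame 0.07643, peanut butter 0.03825, black beans 0.02991.
With no serving limits, spend the whole calories allowance on edamame: 484 kcal / 157 kcal × 12 g = 37.0 g.

37.0 g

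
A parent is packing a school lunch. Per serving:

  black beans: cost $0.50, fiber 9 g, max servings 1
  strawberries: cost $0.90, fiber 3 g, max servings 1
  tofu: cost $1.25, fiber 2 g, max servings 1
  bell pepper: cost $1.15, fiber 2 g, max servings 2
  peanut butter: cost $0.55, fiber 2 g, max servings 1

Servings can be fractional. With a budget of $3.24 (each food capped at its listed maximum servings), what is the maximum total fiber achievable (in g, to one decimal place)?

Fiber per dollar: black beans 18, peanut butter 3.636, strawberries 3.333, bell pepper 1.739, tofu 1.6.
Take 1 serving of black beans: spends $0.50, +9.0 g fiber (running total 9.0 g).
Take 1 serving of peanut butter: spends $0.55, +2.0 g fiber (running total 11.0 g).
Take 1 serving of strawberries: spends $0.90, +3.0 g fiber (running total 14.0 g).
Take 1.122 servings of bell pepper: spends $1.29, +2.2 g fiber (running total 16.2 g).
Greedy by best ratio exhausts the cost allowance optimally: 16.2 g.

16.2 g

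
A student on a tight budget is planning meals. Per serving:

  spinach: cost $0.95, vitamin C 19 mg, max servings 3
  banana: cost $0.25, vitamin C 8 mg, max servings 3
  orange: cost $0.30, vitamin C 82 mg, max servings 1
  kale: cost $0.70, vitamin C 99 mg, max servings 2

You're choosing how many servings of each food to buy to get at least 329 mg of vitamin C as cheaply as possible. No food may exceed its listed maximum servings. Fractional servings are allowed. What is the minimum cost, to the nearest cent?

Cost per mg of vitamin C: orange $0.0037, kale $0.0071, banana $0.0312, spinach $0.0500.
Take 1 serving of orange: +82.0 mg vitamin C for $0.30 (total $0.30, still need 247.0 mg).
Take 2 servings of kale: +198.0 mg vitamin C for $1.40 (total $1.70, still need 49.0 mg).
Take 3 servings of banana: +24.0 mg vitamin C for $0.75 (total $2.45, still need 25.0 mg).
Take 1.316 servings of spinach: +25.0 mg vitamin C for $1.25 (total $3.70, still need 0.0 mg).
Greedy by cheapest-per-mg is optimal for a single linear constraint, so the minimum cost is $3.70.

$3.70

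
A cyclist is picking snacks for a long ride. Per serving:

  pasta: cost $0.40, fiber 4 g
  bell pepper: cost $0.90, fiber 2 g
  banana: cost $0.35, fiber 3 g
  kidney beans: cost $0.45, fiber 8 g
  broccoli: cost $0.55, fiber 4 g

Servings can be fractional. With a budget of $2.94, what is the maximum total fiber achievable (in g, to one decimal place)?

52.3 g

Fiber per dollar: kidney beans 17.78, pasta 10, banana 8.571, broccoli 7.273, bell pepper 2.222.
With no serving limits, spend the whole cost allowance on kidney beans: $2.94 / $0.45 × 8 g = 52.3 g.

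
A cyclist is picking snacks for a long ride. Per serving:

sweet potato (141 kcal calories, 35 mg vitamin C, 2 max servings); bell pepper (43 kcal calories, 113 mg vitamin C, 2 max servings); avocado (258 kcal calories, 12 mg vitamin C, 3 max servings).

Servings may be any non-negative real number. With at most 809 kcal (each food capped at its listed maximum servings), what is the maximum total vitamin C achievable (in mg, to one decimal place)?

316.5 mg

Vitamin C per kcal: bell pepper 2.628, sweet potato 0.2482, avocado 0.04651.
Take 2 servings of bell pepper: uses 86 kcal, +226.0 mg vitamin C (running total 226.0 mg).
Take 2 servings of sweet potato: uses 282 kcal, +70.0 mg vitamin C (running total 296.0 mg).
Take 1.709 servings of avocado: uses 441 kcal, +20.5 mg vitamin C (running total 316.5 mg).
Greedy by best ratio exhausts the calories allowance optimally: 316.5 mg.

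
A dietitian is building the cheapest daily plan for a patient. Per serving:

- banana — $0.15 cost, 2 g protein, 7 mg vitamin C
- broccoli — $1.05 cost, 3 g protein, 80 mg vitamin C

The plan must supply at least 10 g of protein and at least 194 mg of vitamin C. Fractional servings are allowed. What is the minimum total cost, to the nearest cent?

The cheapest plan sits at a corner of the feasible region — with two constraints it uses at most two foods.
banana only: max(10/2, 194/7) = 27.71 servings → $4.16.
broccoli only: max(10/3, 194/80) = 3.333 servings → $3.50.
banana + broccoli with both tight: 1.568 servings and 2.288 servings → $2.64.
Cheapest feasible corner: $2.64.

$2.64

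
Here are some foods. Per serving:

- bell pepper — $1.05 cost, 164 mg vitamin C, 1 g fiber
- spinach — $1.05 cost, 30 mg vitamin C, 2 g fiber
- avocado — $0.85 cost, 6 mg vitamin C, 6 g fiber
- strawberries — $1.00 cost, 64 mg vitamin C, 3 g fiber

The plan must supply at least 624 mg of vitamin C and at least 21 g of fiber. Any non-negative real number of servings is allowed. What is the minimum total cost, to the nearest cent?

$6.34

At the optimum either one food covers both requirements or two foods hit both targets exactly; no other combination can be cheaper.
bell pepper only: max(624/164, 21/1) = 21 servings → $22.05.
spinach only: max(624/30, 21/2) = 20.8 servings → $21.84.
avocado only: max(624/6, 21/6) = 104 servings → $88.40.
strawberries only: max(624/64, 21/3) = 9.75 servings → $9.75.
bell pepper + spinach with both tight: 2.074 servings and 9.463 servings → $12.11.
bell pepper + avocado with both tight: 3.699 servings and 2.883 servings → $6.34.
bell pepper + strawberries with both tight: 1.234 servings and 6.589 servings → $7.88.
spinach + avocado: intersection lies outside the first quadrant.
spinach + strawberries: the both-tight solution has a negative serving — not a feasible corner.
avocado + strawberries: intersection lies outside the first quadrant.
So the least-cost plan costs $6.34.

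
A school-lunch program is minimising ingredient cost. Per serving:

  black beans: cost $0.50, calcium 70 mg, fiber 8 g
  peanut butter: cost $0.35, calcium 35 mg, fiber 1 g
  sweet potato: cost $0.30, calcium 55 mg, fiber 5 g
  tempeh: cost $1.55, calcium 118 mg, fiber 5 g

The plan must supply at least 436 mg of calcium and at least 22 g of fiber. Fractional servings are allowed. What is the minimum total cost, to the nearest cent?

$2.38

An LP optimum is at a vertex; with two nutrient constraints at most two foods are used. Check each candidate.
black beans only: max(436/70, 22/8) = 6.229 servings → $3.11.
peanut butter only: max(436/35, 22/1) = 22 servings → $7.70.
sweet potato only: max(436/55, 22/5) = 7.927 servings → $2.38.
tempeh only: max(436/118, 22/5) = 4.4 servings → $6.82.
black beans + peanut butter with both tight: 1.59 servings and 9.276 servings → $4.04.
black beans + sweet potato with both targets exact would need a negative amount; discard.
black beans + tempeh with both tight: 0.7003 servings and 3.279 servings → $5.43.
peanut butter + sweet potato with both tight: 8.083 servings and 2.783 servings → $3.66.
peanut butter + tempeh: intersection lies outside the first quadrant.
sweet potato + tempeh with both tight: 1.321 servings and 3.079 servings → $5.17.
So the least-cost plan costs $2.38.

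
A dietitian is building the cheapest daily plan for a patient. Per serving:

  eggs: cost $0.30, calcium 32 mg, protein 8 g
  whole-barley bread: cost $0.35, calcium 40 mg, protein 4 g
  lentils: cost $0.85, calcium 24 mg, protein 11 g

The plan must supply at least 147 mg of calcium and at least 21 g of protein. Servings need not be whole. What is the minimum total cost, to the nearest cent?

$1.31

An LP optimum is at a vertex; with two nutrient constraints at most two foods are used. Check each candidate.
eggs only: max(147/32, 21/8) = 4.594 servings → $1.38.
whole-barley bread only: max(147/40, 21/4) = 5.25 servings → $1.84.
lentils only: max(147/24, 21/11) = 6.125 servings → $5.21.
eggs + whole-barley bread with both tight: 1.312 servings and 2.625 servings → $1.31.
eggs + lentils: the both-tight solution has a negative serving — not a feasible corner.
whole-barley bread + lentils with both tight: 3.235 servings and 0.7326 servings → $1.76.
So the least-cost plan costs $1.31.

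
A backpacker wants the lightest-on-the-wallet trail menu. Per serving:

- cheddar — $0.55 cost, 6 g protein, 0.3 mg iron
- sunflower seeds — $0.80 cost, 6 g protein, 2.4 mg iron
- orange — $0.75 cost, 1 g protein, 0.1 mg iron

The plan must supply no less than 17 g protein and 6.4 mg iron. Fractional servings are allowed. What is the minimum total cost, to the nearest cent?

$2.22

Compare the cost at each extreme point of the feasible region.
cheddar only: max(17/6, 6.4/0.3) = 21.33 servings → $11.73.
sunflower seeds only: max(17/6, 6.4/2.4) = 2.833 servings → $2.27.
orange only: max(17/1, 6.4/0.1) = 64 servings → $48.00.
cheddar + sunflower seeds with both tight: 0.1905 servings and 2.643 servings → $2.22.
cheddar + orange: the both-tight solution has a negative serving — not a feasible corner.
sunflower seeds + orange with both tight: 2.611 servings and 1.333 servings → $3.09.
So the least-cost plan costs $2.22.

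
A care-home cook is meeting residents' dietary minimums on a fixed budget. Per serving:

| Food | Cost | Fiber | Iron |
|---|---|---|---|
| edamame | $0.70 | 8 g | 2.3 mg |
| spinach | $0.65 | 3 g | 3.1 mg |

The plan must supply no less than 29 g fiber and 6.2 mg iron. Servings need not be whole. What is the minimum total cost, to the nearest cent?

$2.54

The cheapest plan sits at a corner of the feasible region — with two constraints it uses at most two foods.
edamame only: max(29/8, 6.2/2.3) = 3.625 servings → $2.54.
spinach only: max(29/3, 6.2/3.1) = 9.667 servings → $6.28.
edamame + spinach: intersection lies outside the first quadrant.
Cheapest feasible corner: $2.54.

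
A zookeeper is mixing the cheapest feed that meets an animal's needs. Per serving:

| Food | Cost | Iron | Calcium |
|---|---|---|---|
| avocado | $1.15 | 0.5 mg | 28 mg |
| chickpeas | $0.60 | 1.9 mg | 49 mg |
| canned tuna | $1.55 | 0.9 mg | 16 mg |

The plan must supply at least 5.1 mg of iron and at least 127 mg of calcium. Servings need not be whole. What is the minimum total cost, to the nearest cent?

$1.61

An LP optimum is at a vertex; with two nutrient constraints at most two foods are used. Check each candidate.
avocado only: max(5.1/0.5, 127/28) = 10.2 servings → $11.73.
chickpeas only: max(5.1/1.9, 127/49) = 2.684 servings → $1.61.
canned tuna only: max(5.1/0.9, 127/16) = 7.938 servings → $12.30.
avocado + chickpeas: intersection lies outside the first quadrant.
avocado + canned tuna with both tight: 1.901 servings and 4.61 servings → $9.33.
chickpeas + canned tuna with both tight: 2.387 servings and 0.6277 servings → $2.41.
So the least-cost plan costs $1.61.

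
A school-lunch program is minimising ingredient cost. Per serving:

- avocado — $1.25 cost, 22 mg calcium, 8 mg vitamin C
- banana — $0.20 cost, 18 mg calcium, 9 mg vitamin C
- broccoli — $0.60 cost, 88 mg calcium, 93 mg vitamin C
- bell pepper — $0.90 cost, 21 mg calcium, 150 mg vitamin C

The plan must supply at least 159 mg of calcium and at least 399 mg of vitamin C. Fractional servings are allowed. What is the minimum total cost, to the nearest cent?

$2.45

A basic optimal solution has at most two foods positive. Try each food alone and each pair with both targets met exactly.
avocado only: max(159/22, 399/8) = 49.88 servings → $62.34.
banana only: max(159/18, 399/9) = 44.33 servings → $8.87.
broccoli only: max(159/88, 399/93) = 4.29 servings → $2.57.
bell pepper only: max(159/21, 399/150) = 7.571 servings → $6.81.
avocado + banana: intersection lies outside the first quadrant.
avocado + broccoli: intersection lies outside the first quadrant.
avocado + bell pepper with both tight: 4.94 servings and 2.397 servings → $8.33.
banana + broccoli with both targets exact would need a negative amount; discard.
banana + bell pepper with both tight: 6.161 servings and 2.29 servings → $3.29.
broccoli + bell pepper with both tight: 1.376 servings and 1.807 servings → $2.45.
Cheapest feasible corner: $2.45.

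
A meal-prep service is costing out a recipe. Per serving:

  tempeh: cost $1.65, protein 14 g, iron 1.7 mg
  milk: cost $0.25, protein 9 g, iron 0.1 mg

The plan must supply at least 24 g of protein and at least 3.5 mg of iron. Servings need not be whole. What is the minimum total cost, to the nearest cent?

tempeh only: max(24/14, 3.5/1.7) = 2.059 servings → $3.40.
milk only: max(24/9, 3.5/0.1) = 35 servings → $8.75.
tempeh + milk with both targets exact would need a negative amount; discard.
The minimum over all feasible corners is $3.40.

$3.40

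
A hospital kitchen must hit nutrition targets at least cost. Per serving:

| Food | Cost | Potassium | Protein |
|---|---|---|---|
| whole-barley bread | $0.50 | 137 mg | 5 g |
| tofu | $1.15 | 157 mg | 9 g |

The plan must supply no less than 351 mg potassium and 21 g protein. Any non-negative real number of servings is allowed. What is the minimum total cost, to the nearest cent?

$2.10

whole-barley bread only: max(351/137, 21/5) = 4.2 servings → $2.10.
tofu only: max(351/157, 21/9) = 2.333 servings → $2.68.
whole-barley bread + tofu: the both-tight solution has a negative serving — not a feasible corner.
Cheapest feasible corner: $2.10.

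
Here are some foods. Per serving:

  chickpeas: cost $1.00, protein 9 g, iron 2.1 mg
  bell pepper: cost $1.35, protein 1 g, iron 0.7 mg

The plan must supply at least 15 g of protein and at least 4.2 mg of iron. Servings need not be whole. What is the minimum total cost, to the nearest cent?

$2.00

The cheapest plan sits at a corner of the feasible region — with two constraints it uses at most two foods.
chickpeas only: max(15/9, 4.2/2.1) = 2 servings → $2.00.
bell pepper only: max(15/1, 4.2/0.7) = 15 servings → $20.25.
chickpeas + bell pepper with both tight: 1.5 servings and 1.5 servings → $3.52.
So the least-cost plan costs $2.00.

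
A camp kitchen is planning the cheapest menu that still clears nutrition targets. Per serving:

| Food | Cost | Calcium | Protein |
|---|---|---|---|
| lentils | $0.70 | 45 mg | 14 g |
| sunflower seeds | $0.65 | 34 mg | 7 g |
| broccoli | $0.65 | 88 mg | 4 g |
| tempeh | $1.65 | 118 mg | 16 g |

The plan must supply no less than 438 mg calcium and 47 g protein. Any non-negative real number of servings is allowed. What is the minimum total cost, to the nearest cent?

Minimising a linear cost over {calcium ≥ 438, protein ≥ 47, servings ≥ 0} — the optimum is at a vertex, using one or two foods.
lentils only: max(438/45, 47/14) = 9.733 servings → $6.81.
sunflower seeds only: max(438/34, 47/7) = 12.88 servings → $8.37.
broccoli only: max(438/88, 47/4) = 11.75 servings → $7.64.
tempeh only: max(438/118, 47/16) = 3.712 servings → $6.12.
lentils + sunflower seeds: intersection lies outside the first quadrant.
lentils + broccoli with both tight: 2.266 servings and 3.818 servings → $4.07.
lentils + tempeh: the both-tight solution has a negative serving — not a feasible corner.
sunflower seeds + broccoli with both tight: 4.967 servings and 3.058 servings → $5.22.
sunflower seeds + tempeh: intersection lies outside the first quadrant.
broccoli + tempeh with both tight: 1.562 servings and 2.547 servings → $5.22.
Cheapest feasible corner: $4.07.

$4.07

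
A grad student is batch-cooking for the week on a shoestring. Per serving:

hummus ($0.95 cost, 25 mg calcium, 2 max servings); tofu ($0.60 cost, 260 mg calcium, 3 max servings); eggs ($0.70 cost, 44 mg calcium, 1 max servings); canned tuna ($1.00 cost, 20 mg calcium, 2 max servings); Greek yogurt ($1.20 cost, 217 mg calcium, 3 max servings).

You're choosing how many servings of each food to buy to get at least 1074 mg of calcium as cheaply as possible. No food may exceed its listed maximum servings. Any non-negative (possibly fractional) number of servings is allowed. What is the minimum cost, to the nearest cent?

$3.43

Cost per mg of calcium: tofu $0.0023, Greek yogurt $0.0055, eggs $0.0159, hummus $0.0380, canned tuna $0.0500.
Take 3 servings of tofu: +780.0 mg calcium for $1.80 (total $1.80, still need 294.0 mg).
Take 1.355 servings of Greek yogurt: +294.0 mg calcium for $1.63 (total $3.43, still need 0.0 mg).
Greedy by cheapest-per-mg is optimal for a single linear constraint, so the minimum cost is $3.43.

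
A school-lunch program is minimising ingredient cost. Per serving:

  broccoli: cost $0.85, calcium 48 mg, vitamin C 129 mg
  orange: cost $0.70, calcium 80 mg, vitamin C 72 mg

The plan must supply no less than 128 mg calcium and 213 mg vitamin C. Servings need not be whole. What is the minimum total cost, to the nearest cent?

$1.61

For a min-cost LP with two ≥-constraints, a basic feasible solution has at most two positive variables.
broccoli only: max(128/48, 213/129) = 2.667 servings → $2.27.
orange only: max(128/80, 213/72) = 2.958 servings → $2.07.
broccoli + orange with both tight: 1.14 servings and 0.9161 servings → $1.61.
The minimum over all feasible corners is $1.61.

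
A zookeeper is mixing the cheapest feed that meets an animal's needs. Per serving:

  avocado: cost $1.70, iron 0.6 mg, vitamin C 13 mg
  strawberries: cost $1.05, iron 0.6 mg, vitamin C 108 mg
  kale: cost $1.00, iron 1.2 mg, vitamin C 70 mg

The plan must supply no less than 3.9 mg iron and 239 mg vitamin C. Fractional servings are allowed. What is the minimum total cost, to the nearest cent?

$3.34

At the optimum either one food covers both requirements or two foods hit both targets exactly; no other combination can be cheaper.
avocado only: max(3.9/0.6, 239/13) = 18.38 servings → $31.25.
strawberries only: max(3.9/0.6, 239/108) = 6.5 servings → $6.83.
kale only: max(3.9/1.2, 239/70) = 3.414 servings → $3.41.
avocado + strawberries with both tight: 4.874 servings and 1.626 servings → $9.99.
avocado + kale: intersection lies outside the first quadrant.
strawberries + kale with both tight: 0.1575 servings and 3.171 servings → $3.34.
Cheapest feasible corner: $3.34.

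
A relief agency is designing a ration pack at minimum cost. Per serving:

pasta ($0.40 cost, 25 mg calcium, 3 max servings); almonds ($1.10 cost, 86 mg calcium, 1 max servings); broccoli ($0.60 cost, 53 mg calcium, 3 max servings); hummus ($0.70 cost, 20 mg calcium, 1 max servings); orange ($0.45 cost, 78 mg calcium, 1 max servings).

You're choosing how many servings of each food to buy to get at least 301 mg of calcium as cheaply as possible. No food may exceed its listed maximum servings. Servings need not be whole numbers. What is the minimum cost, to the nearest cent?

$3.07

Cost per mg of calcium: orange $0.0058, broccoli $0.0113, almonds $0.0128, pasta $0.0160, hummus $0.0350.
Take 1 serving of orange: +78.0 mg calcium for $0.45 (total $0.45, still need 223.0 mg).
Take 3 servings of broccoli: +159.0 mg calcium for $1.80 (total $2.25, still need 64.0 mg).
Take 0.7442 servings of almonds: +64.0 mg calcium for $0.82 (total $3.07, still need 0.0 mg).
Greedy by cheapest-per-mg is optimal for a single linear constraint, so the minimum cost is $3.07.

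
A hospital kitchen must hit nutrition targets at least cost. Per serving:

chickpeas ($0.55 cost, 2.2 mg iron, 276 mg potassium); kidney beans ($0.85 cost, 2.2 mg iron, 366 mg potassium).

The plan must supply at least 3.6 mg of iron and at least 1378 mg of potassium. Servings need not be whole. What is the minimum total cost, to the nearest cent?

A basic optimal solution has at most two foods positive. Try each food alone and each pair with both targets met exactly.
chickpeas only: max(3.6/2.2, 1378/276) = 4.993 servings → $2.75.
kidney beans only: max(3.6/2.2, 1378/366) = 3.765 servings → $3.20.
chickpeas + kidney beans: intersection lies outside the first quadrant.
The minimum over all feasible corners is $2.75.

$2.75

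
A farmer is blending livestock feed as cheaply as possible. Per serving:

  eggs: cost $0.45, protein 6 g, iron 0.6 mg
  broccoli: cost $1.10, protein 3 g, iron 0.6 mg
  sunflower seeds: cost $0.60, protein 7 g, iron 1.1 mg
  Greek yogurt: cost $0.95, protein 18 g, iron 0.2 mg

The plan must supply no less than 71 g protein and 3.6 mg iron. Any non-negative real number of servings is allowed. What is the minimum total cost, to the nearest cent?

eggs only: max(71/6, 3.6/0.6) = 11.83 servings → $5.33.
broccoli only: max(71/3, 3.6/0.6) = 23.67 servings → $26.03.
sunflower seeds only: max(71/7, 3.6/1.1) = 10.14 servings → $6.09.
Greek yogurt only: max(71/18, 3.6/0.2) = 18 servings → $17.10.
eggs + broccoli: the both-tight solution has a negative serving — not a feasible corner.
eggs + sunflower seeds: the both-tight solution has a negative serving — not a feasible corner.
eggs + Greek yogurt with both tight: 5.271 servings and 2.188 servings → $4.45.
broccoli + sunflower seeds with both targets exact would need a negative amount; discard.
broccoli + Greek yogurt with both tight: 4.961 servings and 3.118 servings → $8.42.
sunflower seeds + Greek yogurt with both tight: 2.75 servings and 2.875 servings → $4.38.
The minimum over all feasible corners is $4.38.

$4.38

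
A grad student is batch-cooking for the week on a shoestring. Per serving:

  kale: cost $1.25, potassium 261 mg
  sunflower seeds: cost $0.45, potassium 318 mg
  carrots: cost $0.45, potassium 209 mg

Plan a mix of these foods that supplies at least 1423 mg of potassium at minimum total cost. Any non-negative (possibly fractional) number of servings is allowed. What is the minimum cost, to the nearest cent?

Cost per mg of potassium: sunflower seeds $0.0014, carrots $0.0022, kale $0.0048.
With no serving limits, use only sunflower seeds: 1423 mg / 318 mg = 4.475 servings × $0.45 = $2.01.

$2.01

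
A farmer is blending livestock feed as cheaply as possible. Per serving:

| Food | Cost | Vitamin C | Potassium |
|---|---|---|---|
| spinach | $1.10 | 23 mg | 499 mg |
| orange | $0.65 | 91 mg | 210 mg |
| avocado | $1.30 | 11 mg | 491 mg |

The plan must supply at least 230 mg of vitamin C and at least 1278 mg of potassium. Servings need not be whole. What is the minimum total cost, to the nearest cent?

For a min-cost LP with two ≥-constraints, a basic feasible solution has at most two positive variables.
spinach only: max(230/23, 1278/499) = 10 servings → $11.00.
orange only: max(230/91, 1278/210) = 6.086 servings → $3.96.
avocado only: max(230/11, 1278/491) = 20.91 servings → $27.18.
spinach + orange with both tight: 1.676 servings and 2.104 servings → $3.21.
spinach + avocado with both targets exact would need a negative amount; discard.
orange + avocado with both tight: 2.333 servings and 1.605 servings → $3.60.
The minimum over all feasible corners is $3.21.

$3.21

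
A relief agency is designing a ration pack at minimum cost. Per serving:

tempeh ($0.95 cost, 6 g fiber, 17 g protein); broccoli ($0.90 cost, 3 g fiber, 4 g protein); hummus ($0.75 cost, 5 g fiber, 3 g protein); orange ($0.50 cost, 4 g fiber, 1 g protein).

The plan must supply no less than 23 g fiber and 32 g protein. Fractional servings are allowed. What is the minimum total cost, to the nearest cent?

$3.21

tempeh only: max(23/6, 32/17) = 3.833 servings → $3.64.
broccoli only: max(23/3, 32/4) = 8 servings → $7.20.
hummus only: max(23/5, 32/3) = 10.67 servings → $8.00.
orange only: max(23/4, 32/1) = 32 servings → $16.00.
tempeh + broccoli with both tight: 0.1481 servings and 7.37 servings → $6.77.
tempeh + hummus with both tight: 1.358 servings and 2.97 servings → $3.52.
tempeh + orange with both tight: 1.694 servings and 3.21 servings → $3.21.
broccoli + hummus with both targets exact would need a negative amount; discard.
broccoli + orange with both targets exact would need a negative amount; discard.
hummus + orange: the both-tight solution has a negative serving — not a feasible corner.
Cheapest feasible corner: $3.21.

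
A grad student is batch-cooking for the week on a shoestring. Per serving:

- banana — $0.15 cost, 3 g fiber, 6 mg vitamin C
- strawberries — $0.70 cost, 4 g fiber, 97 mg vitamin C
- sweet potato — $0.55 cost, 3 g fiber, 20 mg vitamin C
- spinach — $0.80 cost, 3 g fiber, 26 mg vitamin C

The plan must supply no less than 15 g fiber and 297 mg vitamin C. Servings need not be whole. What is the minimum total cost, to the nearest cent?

$2.25

banana only: max(15/3, 297/6) = 49.5 servings → $7.42.
strawberries only: max(15/4, 297/97) = 3.75 servings → $2.62.
sweet potato only: max(15/3, 297/20) = 14.85 servings → $8.17.
spinach only: max(15/3, 297/26) = 11.42 servings → $9.14.
banana + strawberries with both tight: 1 serving and 3 servings → $2.25.
banana + sweet potato: the both-tight solution has a negative serving — not a feasible corner.
banana + spinach: the both-tight solution has a negative serving — not a feasible corner.
strawberries + sweet potato with both tight: 2.801 servings and 1.265 servings → $2.66.
strawberries + spinach with both tight: 2.679 servings and 1.428 servings → $3.02.
sweet potato + spinach: intersection lies outside the first quadrant.
Cheapest feasible corner: $2.25.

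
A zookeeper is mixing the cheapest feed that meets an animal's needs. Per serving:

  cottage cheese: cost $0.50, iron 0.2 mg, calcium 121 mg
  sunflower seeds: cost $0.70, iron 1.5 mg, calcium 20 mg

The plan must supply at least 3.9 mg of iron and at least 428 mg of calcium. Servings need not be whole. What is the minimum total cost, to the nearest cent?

cottage cheese only: max(3.9/0.2, 428/121) = 19.5 servings → $9.75.
sunflower seeds only: max(3.9/1.5, 428/20) = 21.4 servings → $14.98.
cottage cheese + sunflower seeds with both tight: 3.177 servings and 2.176 servings → $3.11.
Cheapest feasible corner: $3.11.

$3.11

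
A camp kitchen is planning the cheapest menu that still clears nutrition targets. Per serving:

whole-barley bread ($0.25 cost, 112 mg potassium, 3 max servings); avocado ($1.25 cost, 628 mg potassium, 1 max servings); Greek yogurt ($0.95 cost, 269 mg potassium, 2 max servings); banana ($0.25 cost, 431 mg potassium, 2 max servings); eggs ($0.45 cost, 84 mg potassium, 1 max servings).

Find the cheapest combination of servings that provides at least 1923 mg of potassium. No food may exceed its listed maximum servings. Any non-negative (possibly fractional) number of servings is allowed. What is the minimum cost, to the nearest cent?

Cost per mg of potassium: banana $0.0006, avocado $0.0020, whole-barley bread $0.0022, Greek yogurt $0.0035, eggs $0.0054.
Take 2 servings of banana: +862.0 mg potassium for $0.50 (total $0.50, still need 1061.0 mg).
Take 1 serving of avocado: +628.0 mg potassium for $1.25 (total $1.75, still need 433.0 mg).
Take 3 servings of whole-barley bread: +336.0 mg potassium for $0.75 (total $2.50, still need 97.0 mg).
Take 0.3606 servings of Greek yogurt: +97.0 mg potassium for $0.34 (total $2.84, still need 0.0 mg).
Filling from the cheapest source first is optimal under one linear minimum: $2.84.

$2.84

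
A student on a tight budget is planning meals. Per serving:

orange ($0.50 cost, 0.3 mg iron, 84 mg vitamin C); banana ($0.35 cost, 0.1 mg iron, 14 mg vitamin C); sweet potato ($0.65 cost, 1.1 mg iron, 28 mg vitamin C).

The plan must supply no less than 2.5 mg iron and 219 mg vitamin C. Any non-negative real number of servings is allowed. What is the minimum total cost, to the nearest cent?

$2.13

Compare the cost at each extreme point of the feasible region.
orange only: max(2.5/0.3, 219/84) = 8.333 servings → $4.17.
banana only: max(2.5/0.1, 219/14) = 25 servings → $8.75.
sweet potato only: max(2.5/1.1, 219/28) = 7.821 servings → $5.08.
orange + banana: intersection lies outside the first quadrant.
orange + sweet potato with both tight: 2.035 servings and 1.718 servings → $2.13.
banana + sweet potato with both tight: 13.56 servings and 1.04 servings → $5.42.
Cheapest feasible corner: $2.13.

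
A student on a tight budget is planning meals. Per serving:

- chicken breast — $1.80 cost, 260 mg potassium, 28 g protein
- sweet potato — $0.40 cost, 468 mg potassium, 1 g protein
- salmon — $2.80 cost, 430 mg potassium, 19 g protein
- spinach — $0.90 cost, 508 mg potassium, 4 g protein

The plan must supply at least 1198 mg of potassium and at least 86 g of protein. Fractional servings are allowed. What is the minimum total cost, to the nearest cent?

$5.82

This is a tiny linear program; its minimum lies at a vertex of the feasible set. List the vertices and price them.
chicken breast only: max(1198/260, 86/28) = 4.608 servings → $8.29.
sweet potato only: max(1198/468, 86/1) = 86 servings → $34.40.
salmon only: max(1198/430, 86/19) = 4.526 servings → $12.67.
spinach only: max(1198/508, 86/4) = 21.5 servings → $19.35.
chicken breast + sweet potato with both tight: 3.04 servings and 0.8708 servings → $5.82.
chicken breast + salmon with both tight: 2.003 servings and 1.575 servings → $8.02.
chicken breast + spinach with both tight: 2.95 servings and 0.8483 servings → $6.07.
sweet potato + salmon: the both-tight solution has a negative serving — not a feasible corner.
sweet potato + spinach: intersection lies outside the first quadrant.
salmon + spinach: the both-tight solution has a negative serving — not a feasible corner.
The minimum over all feasible corners is $5.82.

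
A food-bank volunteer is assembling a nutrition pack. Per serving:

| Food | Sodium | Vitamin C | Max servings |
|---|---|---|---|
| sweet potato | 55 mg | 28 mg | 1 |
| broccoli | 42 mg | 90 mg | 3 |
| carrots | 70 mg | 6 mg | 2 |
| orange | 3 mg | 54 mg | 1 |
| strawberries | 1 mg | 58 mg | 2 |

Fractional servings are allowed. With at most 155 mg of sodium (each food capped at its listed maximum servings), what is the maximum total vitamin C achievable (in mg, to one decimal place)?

452.2 mg

Vitamin C per mg sodium: strawberries 58, orange 18, broccoli 2.143, sweet potato 0.5091, carrots 0.08571.
Take 2 servings of strawberries: uses 2 mg sodium, +116.0 mg vitamin C (running total 116.0 mg).
Take 1 serving of orange: uses 3 mg sodium, +54.0 mg vitamin C (running total 170.0 mg).
Take 3 servings of broccoli: uses 126 mg sodium, +270.0 mg vitamin C (running total 440.0 mg).
Take 0.4364 servings of sweet potato: uses 24 mg sodium, +12.2 mg vitamin C (running total 452.2 mg).
Filling greedily by vitamin C-per-mg sodium is optimal for one linear limit, giving 452.2 mg.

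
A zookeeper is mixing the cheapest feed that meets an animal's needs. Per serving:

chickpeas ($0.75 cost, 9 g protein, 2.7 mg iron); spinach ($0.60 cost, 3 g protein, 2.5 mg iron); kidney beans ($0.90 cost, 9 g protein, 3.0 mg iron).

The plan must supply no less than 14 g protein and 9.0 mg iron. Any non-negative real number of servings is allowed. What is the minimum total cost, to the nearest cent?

With two linear requirements the optimum uses one or two foods; enumerate the corners.
chickpeas only: max(14/9, 9.0/2.7) = 3.333 servings → $2.50.
spinach only: max(14/3, 9.0/2.5) = 4.667 servings → $2.80.
kidney beans only: max(14/9, 9.0/3.0) = 3 servings → $2.70.
chickpeas + spinach with both tight: 0.5556 servings and 3 servings → $2.22.
chickpeas + kidney beans with both targets exact would need a negative amount; discard.
spinach + kidney beans with both tight: 2.889 servings and 0.5926 servings → $2.27.
Cheapest feasible corner: $2.22.

$2.22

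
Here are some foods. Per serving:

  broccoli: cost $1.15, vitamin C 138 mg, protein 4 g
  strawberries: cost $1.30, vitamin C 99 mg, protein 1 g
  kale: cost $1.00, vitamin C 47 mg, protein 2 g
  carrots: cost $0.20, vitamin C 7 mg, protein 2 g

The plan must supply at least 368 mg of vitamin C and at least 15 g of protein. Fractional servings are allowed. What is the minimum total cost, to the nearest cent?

$3.41

An LP optimum is at a vertex; with two nutrient constraints at most two foods are used. Check each candidate.
broccoli only: max(368/138, 15/4) = 3.75 servings → $4.31.
strawberries only: max(368/99, 15/1) = 15 servings → $19.50.
kale only: max(368/47, 15/2) = 7.83 servings → $7.83.
carrots only: max(368/7, 15/2) = 52.57 servings → $10.51.
broccoli + strawberries: the both-tight solution has a negative serving — not a feasible corner.
broccoli + kale with both tight: 0.3523 servings and 6.795 servings → $7.20.
broccoli + carrots with both tight: 2.544 servings and 2.411 servings → $3.41.
strawberries + kale with both tight: 0.2053 servings and 7.397 servings → $7.66.
strawberries + carrots with both tight: 3.304 servings and 5.848 servings → $5.46.
kale + carrots: the both-tight solution has a negative serving — not a feasible corner.
Cheapest feasible corner: $3.41.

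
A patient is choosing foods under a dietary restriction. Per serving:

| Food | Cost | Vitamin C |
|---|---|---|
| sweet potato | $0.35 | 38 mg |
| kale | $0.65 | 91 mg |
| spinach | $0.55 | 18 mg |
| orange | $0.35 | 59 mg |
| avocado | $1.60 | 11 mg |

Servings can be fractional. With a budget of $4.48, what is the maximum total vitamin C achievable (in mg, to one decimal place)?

755.2 mg

Vitamin C per dollar: orange 168.6, kale 140, sweet potato 108.6, spinach 32.73, avocado 6.875.
With no serving limits, spend the whole cost allowance on orange: $4.48 / $0.35 × 59 mg = 755.2 mg.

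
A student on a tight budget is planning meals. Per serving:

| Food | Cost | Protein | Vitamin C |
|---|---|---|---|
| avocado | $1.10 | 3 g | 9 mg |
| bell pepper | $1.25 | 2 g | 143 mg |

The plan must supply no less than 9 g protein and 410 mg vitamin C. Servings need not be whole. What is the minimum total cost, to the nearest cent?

$4.74

avocado only: max(9/3, 410/9) = 45.56 servings → $50.11.
bell pepper only: max(9/2, 410/143) = 4.5 servings → $5.62.
avocado + bell pepper with both tight: 1.136 servings and 2.796 servings → $4.74.
So the least-cost plan costs $4.74.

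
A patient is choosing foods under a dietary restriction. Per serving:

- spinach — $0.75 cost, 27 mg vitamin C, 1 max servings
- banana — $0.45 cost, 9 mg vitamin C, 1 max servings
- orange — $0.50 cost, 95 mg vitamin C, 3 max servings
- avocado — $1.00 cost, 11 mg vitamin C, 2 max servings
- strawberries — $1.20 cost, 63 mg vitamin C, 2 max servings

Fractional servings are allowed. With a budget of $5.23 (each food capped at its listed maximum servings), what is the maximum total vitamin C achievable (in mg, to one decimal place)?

Vitamin C per dollar: orange 190, strawberries 52.5, spinach 36, banana 20, avocado 11.
Take 3 servings of orange: spends $1.50, +285.0 mg vitamin C (running total 285.0 mg).
Take 2 servings of strawberries: spends $2.40, +126.0 mg vitamin C (running total 411.0 mg).
Take 1 serving of spinach: spends $0.75, +27.0 mg vitamin C (running total 438.0 mg).
Take 1 serving of banana: spends $0.45, +9.0 mg vitamin C (running total 447.0 mg).
Take 0.13 servings of avocado: spends $0.13, +1.4 mg vitamin C (running total 448.4 mg).
Greedy by best ratio exhausts the cost allowance optimally: 448.4 mg.

448.4 mg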